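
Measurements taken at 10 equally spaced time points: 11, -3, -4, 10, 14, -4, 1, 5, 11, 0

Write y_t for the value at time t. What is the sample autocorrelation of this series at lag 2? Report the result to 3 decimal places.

Mean ȳ = (11 − 3 − 4 + 10 + 14 − 4 + 1 + 5 + 11 + 0)/10 = 4.1000
Numerator Σ_{t=1}^{8}(y_t−ȳ)(y_{t+2}−ȳ) = -288.8200
Denominator Σ(y_t−ȳ)² = 436.9000
r_2 = -288.8200 / 436.9000 = -0.661

-0.661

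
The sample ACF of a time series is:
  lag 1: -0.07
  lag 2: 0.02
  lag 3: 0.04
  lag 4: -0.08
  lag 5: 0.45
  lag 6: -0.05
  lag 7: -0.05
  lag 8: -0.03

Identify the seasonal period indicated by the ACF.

The largest autocorrelation is r_5 = 0.45; the remaining lags stay at or below 0.04.
The dominant spike at lag 5 indicates a seasonal period of 5.

5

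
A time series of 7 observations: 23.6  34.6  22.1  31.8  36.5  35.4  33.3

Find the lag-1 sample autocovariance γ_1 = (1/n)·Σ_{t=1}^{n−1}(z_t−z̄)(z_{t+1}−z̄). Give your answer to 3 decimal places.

Mean z̄ = (23.6 + 34.6 + 22.1 + 31.8 + 36.5 + 35.4 + 33.3)/7 = 31.0429
Deviations: -7.4429, 3.5571, -8.9429, 0.7571, 5.4571, 4.3571, 2.2571
Σ_{t=1}^{6}(z_t−z̄)(z_{t+1}−z̄) = -27.3133
γ_1 = -27.3133 / 7 = -3.902

-3.902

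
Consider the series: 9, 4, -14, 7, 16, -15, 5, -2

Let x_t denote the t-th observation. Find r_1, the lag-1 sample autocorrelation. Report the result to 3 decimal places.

Mean x̄ = (9 + 4 − 14 + 7 + 16 − 15 + 5 − 2)/8 = 1.2500
Deviations from mean: 7.7500, 2.7500, -15.2500, 5.7500, 14.7500, -16.2500, 3.7500, -3.2500
Numerator Σ_{t=1}^{7}(x_t−x̄)(x_{t+1}−x̄) = -336.3125
Denominator Σ(x_t−x̄)² = 839.5000
r_1 = -336.3125 / 839.5000 = -0.401

-0.401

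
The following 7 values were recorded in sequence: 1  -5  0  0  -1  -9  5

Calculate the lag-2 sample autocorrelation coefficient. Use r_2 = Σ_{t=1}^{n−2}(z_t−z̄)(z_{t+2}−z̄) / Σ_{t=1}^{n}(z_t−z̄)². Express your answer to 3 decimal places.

-0.079

Mean z̄ = (1 − 5 + 0 + 0 − 1 − 9 + 5)/7 = -1.2857
Deviations from mean: 2.2857, -3.7143, 1.2857, 1.2857, 0.2857, -7.7143, 6.2857
Σ(z_t−z̄)(z_{t+2}−z̄) = (2.9388) + (-4.7755) + (0.3673) + (-9.9184) + (1.7959) = -9.5918
Denominator Σ(z_t−z̄)² = 121.4286
r_2 = -9.5918 / 121.4286 = -0.079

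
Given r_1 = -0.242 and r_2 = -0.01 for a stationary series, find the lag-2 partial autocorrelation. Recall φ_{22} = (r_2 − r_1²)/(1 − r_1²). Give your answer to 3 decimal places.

φ_{22} = (r_2 − r_1²) / (1 − r_1²)
r_1² = (-0.242)² = 0.058564
Numerator = -0.01 − 0.0586 = -0.0686; denominator = 1 − 0.0586 = 0.9414
φ_{22} = -0.0686 / 0.9414 = -0.073

-0.073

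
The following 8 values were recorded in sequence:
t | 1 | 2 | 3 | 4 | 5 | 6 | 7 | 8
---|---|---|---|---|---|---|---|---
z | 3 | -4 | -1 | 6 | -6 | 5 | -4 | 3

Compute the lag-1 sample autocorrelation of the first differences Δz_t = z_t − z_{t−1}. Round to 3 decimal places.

-0.753

First differences Δz: -7, 3, 7, -12, 11, -9, 7
Mean of differences = 0.0000
Numerator Σ(Δz_t−Δz̄)(Δz_{t+1}−Δz̄) = -378.0000
Denominator Σ(Δz_t−Δz̄)² = 502.0000
r_1(Δz) = -378.0000 / 502.0000 = -0.753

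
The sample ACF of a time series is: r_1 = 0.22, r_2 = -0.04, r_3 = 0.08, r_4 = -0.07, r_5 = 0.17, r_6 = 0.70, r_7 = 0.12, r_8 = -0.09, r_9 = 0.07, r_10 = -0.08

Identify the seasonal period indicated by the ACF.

6

The largest autocorrelation is r_6 = 0.70; the remaining lags stay at or below 0.22.
The dominant spike at lag 6 indicates a seasonal period of 6.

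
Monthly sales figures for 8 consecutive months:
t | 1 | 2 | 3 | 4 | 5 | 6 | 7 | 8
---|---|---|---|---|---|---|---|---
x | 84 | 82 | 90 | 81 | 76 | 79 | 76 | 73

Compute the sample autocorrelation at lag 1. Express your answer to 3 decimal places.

0.342

Mean x̄ = (84 + 82 + 90 + 81 + 76 + 79 + 76 + 73)/8 = 80.1250
Deviations from mean: 3.8750, 1.8750, 9.8750, 0.8750, -4.1250, -1.1250, -4.1250, -7.1250
Σ(x_t−x̄)(x_{t+1}−x̄) = (7.2656) + (18.5156) + (8.6406) + (-3.6094) + (4.6406) + (4.6406) + (29.3906) = 69.4844
Denominator Σ(x_t−x̄)² = 202.8750
r_1 = 69.4844 / 202.8750 = 0.342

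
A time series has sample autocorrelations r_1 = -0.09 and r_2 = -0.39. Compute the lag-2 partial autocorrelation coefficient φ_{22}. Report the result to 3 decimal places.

φ_{22} = (r_2 − r_1²) / (1 − r_1²)
r_1² = (-0.09)² = 0.0081
Numerator = -0.39 − 0.0081 = -0.3981; denominator = 1 − 0.0081 = 0.9919
φ_{22} = -0.3981 / 0.9919 = -0.401

-0.401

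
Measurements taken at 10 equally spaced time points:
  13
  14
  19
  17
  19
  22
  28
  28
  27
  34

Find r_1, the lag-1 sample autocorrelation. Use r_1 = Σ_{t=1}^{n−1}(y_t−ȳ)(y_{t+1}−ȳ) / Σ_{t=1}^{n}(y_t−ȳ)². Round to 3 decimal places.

Mean ȳ = (13 + 14 + 19 + 17 + 19 + 22 + 28 + 28 + 27 + 34)/10 = 22.1000
Numerator Σ_{t=1}^{9}(y_t−ȳ)(y_{t+1}−ȳ) = 252.1900
Denominator Σ(y_t−ȳ)² = 428.9000
r_1 = 252.1900 / 428.9000 = 0.588

0.588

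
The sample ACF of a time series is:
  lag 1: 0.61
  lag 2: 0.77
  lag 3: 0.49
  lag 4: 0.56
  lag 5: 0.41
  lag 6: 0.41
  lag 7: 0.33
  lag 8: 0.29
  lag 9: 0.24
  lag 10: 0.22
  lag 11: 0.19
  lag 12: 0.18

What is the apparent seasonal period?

The largest autocorrelation is r_2 = 0.77; the remaining lags stay at or below 0.61.
The dominant spike at lag 2 indicates a seasonal period of 2.

2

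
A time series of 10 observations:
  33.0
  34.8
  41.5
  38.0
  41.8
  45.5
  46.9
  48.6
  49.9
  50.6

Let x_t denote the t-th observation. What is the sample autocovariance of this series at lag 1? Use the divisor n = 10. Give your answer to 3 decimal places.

Mean x̄ = (33.0 + 34.8 + 41.5 + 38.0 + 41.8 + 45.5 + 46.9 + 48.6 + 49.9 + 50.6)/10 = 43.0600
Σ_{t=1}^{9}(x_t−x̄)(x_{t+1}−x̄) = 227.2864
γ_1 = 227.2864 / 10 = 22.729

22.729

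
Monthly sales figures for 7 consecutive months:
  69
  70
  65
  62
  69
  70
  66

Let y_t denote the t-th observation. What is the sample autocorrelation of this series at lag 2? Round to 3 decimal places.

-0.699

Mean ȳ = (69 + 70 + 65 + 62 + 69 + 70 + 66)/7 = 67.2857
Deviations from mean: 1.7143, 2.7143, -2.2857, -5.2857, 1.7143, 2.7143, -1.2857
Numerator Σ_{t=1}^{5}(y_t−ȳ)(y_{t+2}−ȳ) = -38.7347
Denominator Σ(y_t−ȳ)² = 55.4286
r_2 = -38.7347 / 55.4286 = -0.699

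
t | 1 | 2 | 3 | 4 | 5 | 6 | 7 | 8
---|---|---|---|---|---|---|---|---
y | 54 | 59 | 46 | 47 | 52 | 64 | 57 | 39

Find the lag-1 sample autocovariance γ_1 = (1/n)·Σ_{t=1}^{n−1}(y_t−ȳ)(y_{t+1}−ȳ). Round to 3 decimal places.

Mean ȳ = (54 + 59 + 46 + 47 + 52 + 64 + 57 + 39)/8 = 52.2500
Deviations: 1.7500, 6.7500, -6.2500, -5.2500, -0.2500, 11.7500, 4.7500, -13.2500
Σ_{t=1}^{7}(y_t−ȳ)(y_{t+1}−ȳ) = -6.3125
γ_1 = -6.3125 / 8 = -0.789

-0.789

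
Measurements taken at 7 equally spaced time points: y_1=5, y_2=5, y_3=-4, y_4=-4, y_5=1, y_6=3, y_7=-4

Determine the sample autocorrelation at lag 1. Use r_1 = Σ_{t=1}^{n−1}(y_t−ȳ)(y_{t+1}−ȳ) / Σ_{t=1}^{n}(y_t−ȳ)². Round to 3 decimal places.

Mean ȳ = (5 + 5 − 4 − 4 + 1 + 3 − 4)/7 = 0.2857
Deviations from mean: 4.7143, 4.7143, -4.2857, -4.2857, 0.7143, 2.7143, -4.2857
Σ(y_t−ȳ)(y_{t+1}−ȳ) = (22.2245) + (-20.2041) + (18.3673) + (-3.0612) + (1.9388) + (-11.6327) = 7.6327
Denominator Σ(y_t−ȳ)² = 107.4286
r_1 = 7.6327 / 107.4286 = 0.071

0.071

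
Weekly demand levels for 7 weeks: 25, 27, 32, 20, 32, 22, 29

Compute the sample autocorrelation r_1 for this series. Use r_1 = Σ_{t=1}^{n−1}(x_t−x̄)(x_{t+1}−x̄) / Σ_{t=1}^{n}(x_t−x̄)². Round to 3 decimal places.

-0.804

Mean x̄ = (25 + 27 + 32 + 20 + 32 + 22 + 29)/7 = 26.7143
Deviations from mean: -1.7143, 0.2857, 5.2857, -6.7143, 5.2857, -4.7143, 2.2857
Numerator Σ_{t=1}^{6}(x_t−x̄)(x_{t+1}−x̄) = -105.6531
Denominator Σ(x_t−x̄)² = 131.4286
r_1 = -105.6531 / 131.4286 = -0.804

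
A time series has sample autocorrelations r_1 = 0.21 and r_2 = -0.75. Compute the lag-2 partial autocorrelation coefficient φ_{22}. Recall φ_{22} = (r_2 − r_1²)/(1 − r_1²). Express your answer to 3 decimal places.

-0.831

φ_{22} = (r_2 − r_1²) / (1 − r_1²)
r_1² = (0.21)² = 0.0441
Numerator = -0.75 − 0.0441 = -0.7941; denominator = 1 − 0.0441 = 0.9559
φ_{22} = -0.7941 / 0.9559 = -0.831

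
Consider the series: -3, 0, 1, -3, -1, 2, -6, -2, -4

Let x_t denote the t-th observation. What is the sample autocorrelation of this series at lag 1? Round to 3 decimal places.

-0.255

Mean x̄ = (-3 + 0 + 1 − 3 − 1 + 2 − 6 − 2 − 4)/9 = -1.7778
Numerator Σ_{t=1}^{8}(x_t−x̄)(x_{t+1}−x̄) = -13.1605
Denominator Σ(x_t−x̄)² = 51.5556
r_1 = -13.1605 / 51.5556 = -0.255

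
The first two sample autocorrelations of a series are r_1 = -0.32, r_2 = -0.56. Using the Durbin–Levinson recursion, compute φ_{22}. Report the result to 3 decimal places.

-0.738

φ_{22} = (r_2 − r_1²) / (1 − r_1²)
r_1² = (-0.32)² = 0.1024
Numerator = -0.56 − 0.1024 = -0.6624; denominator = 1 − 0.1024 = 0.8976
φ_{22} = -0.6624 / 0.8976 = -0.738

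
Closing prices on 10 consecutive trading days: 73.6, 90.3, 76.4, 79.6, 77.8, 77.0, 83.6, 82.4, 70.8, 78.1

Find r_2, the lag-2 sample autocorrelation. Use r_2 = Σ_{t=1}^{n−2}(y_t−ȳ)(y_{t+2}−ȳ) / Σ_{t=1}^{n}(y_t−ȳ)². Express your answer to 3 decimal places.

Mean ȳ = (73.6 + 90.3 + 76.4 + 79.6 + 77.8 + 77.0 + 83.6 + 82.4 + 70.8 + 78.1)/10 = 78.9600
Numerator Σ_{t=1}^{8}(y_t−ȳ)(y_{t+2}−ȳ) = -30.2512
Denominator Σ(y_t−ȳ)² = 270.1640
r_2 = -30.2512 / 270.1640 = -0.112

-0.112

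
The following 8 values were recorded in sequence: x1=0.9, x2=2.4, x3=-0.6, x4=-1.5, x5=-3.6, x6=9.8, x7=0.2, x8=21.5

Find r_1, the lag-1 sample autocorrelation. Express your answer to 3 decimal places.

-0.126

Mean x̄ = (0.9 + 2.4 − 0.6 − 1.5 − 3.6 + 9.8 + 0.2 + 21.5)/8 = 3.6375
Σ(x_t−x̄)(x_{t+1}−x̄) = (3.3877) + (5.2439) + (21.7702) + (37.1827) + (-44.6011) + (-21.1836) + (-61.4023) = -59.6027
Denominator Σ(x_t−x̄)² = 474.6188
r_1 = -59.6027 / 474.6188 = -0.126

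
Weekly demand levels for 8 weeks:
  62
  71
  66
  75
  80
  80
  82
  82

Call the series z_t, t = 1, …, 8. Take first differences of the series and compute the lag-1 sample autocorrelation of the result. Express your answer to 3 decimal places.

-0.533

First differences Δz: 9, -5, 9, 5, 0, 2, 0
Mean of differences = 2.8571
Numerator Σ(Δz_t−Δz̄)(Δz_{t+1}−Δz̄) = -84.5918
Denominator Σ(Δz_t−Δz̄)² = 158.8571
r_1(Δz) = -84.5918 / 158.8571 = -0.533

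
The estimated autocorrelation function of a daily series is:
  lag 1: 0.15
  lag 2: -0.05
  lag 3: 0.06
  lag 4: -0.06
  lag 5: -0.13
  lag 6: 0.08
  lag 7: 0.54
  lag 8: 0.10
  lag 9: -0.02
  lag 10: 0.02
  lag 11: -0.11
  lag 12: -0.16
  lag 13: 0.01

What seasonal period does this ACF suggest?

The largest autocorrelation is r_7 = 0.54; the remaining lags stay at or below 0.15.
The dominant spike at lag 7 indicates a seasonal period of 7.

7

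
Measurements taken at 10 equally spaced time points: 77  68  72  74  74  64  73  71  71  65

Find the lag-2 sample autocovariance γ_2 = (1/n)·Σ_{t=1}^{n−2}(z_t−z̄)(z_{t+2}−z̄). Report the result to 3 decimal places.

Mean z̄ = (77 + 68 + 72 + 74 + 74 + 64 + 73 + 71 + 71 + 65)/10 = 70.9000
Σ_{t=1}^{8}(z_t−z̄)(z_{t+2}−z̄) = -14.8200
γ_2 = -14.8200 / 10 = -1.482

-1.482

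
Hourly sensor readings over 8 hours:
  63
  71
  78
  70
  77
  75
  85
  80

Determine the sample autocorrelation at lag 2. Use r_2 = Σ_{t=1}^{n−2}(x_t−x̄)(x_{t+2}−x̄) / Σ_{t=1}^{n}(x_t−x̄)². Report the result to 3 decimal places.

Mean x̄ = (63 + 71 + 78 + 70 + 77 + 75 + 85 + 80)/8 = 74.8750
Σ(x_t−x̄)(x_{t+2}−x̄) = (-37.1094) + (18.8906) + (6.6406) + (-0.6094) + (21.5156) + (0.6406) = 9.9688
Denominator Σ(x_t−x̄)² = 322.8750
r_2 = 9.9688 / 322.8750 = 0.031

0.031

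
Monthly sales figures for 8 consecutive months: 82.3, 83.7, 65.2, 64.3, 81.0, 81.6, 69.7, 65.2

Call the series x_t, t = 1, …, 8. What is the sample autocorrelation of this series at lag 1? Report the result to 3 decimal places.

0.132

Mean x̄ = (82.3 + 83.7 + 65.2 + 64.3 + 81.0 + 81.6 + 69.7 + 65.2)/8 = 74.1250
Deviations from mean: 8.1750, 9.5750, -8.9250, -9.8250, 6.8750, 7.4750, -4.4250, -8.9250
Numerator Σ_{t=1}^{7}(x_t−x̄)(x_{t+1}−x̄) = 70.7669
Denominator Σ(x_t−x̄)² = 537.0750
r_1 = 70.7669 / 537.0750 = 0.132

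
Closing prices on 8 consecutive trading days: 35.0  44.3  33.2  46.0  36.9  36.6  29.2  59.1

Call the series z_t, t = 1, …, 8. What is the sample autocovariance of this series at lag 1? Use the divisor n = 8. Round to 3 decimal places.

-33.580

Mean z̄ = (35.0 + 44.3 + 33.2 + 46.0 + 36.9 + 36.6 + 29.2 + 59.1)/8 = 40.0375
Σ_{t=1}^{7}(z_t−z̄)(z_{t+1}−z̄) = -268.6439
γ_1 = -268.6439 / 8 = -33.580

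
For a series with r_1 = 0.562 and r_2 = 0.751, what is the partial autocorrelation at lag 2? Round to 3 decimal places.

φ_{22} = (r_2 − r_1²) / (1 − r_1²)
r_1² = (0.562)² = 0.315844
Numerator = 0.751 − 0.3158 = 0.4352; denominator = 1 − 0.3158 = 0.6842
φ_{22} = 0.4352 / 0.6842 = 0.636

0.636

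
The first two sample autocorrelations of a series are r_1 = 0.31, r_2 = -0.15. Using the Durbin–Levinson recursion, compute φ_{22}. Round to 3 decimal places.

φ_{22} = (r_2 − r_1²) / (1 − r_1²)
r_1² = (0.31)² = 0.0961
Numerator = -0.15 − 0.0961 = -0.2461; denominator = 1 − 0.0961 = 0.9039
φ_{22} = -0.2461 / 0.9039 = -0.272

-0.272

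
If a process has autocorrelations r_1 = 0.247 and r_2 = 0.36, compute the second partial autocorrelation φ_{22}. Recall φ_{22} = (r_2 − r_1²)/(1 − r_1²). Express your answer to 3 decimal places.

0.318

φ_{22} = (r_2 − r_1²) / (1 − r_1²)
r_1² = (0.247)² = 0.061009
Numerator = 0.36 − 0.0610 = 0.2990; denominator = 1 − 0.0610 = 0.9390
φ_{22} = 0.2990 / 0.9390 = 0.318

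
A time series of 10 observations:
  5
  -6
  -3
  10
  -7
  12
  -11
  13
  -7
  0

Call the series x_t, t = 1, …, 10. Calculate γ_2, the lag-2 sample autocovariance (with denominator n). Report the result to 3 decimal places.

Mean x̄ = (5 − 6 − 3 + 10 − 7 + 12 − 11 + 13 − 7 + 0)/10 = 0.6000
Σ_{t=1}^{8}(x_t−x̄)(x_{t+2}−x̄) = 366.8800
γ_2 = 366.8800 / 10 = 36.688

36.688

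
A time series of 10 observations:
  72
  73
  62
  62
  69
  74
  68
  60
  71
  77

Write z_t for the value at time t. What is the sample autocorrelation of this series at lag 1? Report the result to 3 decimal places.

0.109

Mean z̄ = (72 + 73 + 62 + 62 + 69 + 74 + 68 + 60 + 71 + 77)/10 = 68.8000
Numerator Σ_{t=1}^{9}(z_t−z̄)(z_{t+1}−z̄) = 32.3600
Denominator Σ(z_t−z̄)² = 297.6000
r_1 = 32.3600 / 297.6000 = 0.109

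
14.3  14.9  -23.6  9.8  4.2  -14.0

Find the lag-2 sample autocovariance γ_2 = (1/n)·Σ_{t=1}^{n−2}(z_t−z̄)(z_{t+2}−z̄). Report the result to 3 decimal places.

Mean z̄ = (14.3 + 14.9 − 23.6 + 9.8 + 4.2 − 14.0)/6 = 0.9333
Σ_{t=1}^{4}(z_t−z̄)(z_{t+2}−z̄) = -416.6422
γ_2 = -416.6422 / 6 = -69.440

-69.440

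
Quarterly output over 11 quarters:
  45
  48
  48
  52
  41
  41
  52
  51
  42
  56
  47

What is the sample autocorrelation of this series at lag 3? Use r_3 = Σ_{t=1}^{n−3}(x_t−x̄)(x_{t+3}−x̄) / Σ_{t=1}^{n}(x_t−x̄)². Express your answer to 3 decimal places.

0.211

Mean x̄ = (45 + 48 + 48 + 52 + 41 + 41 + 52 + 51 + 42 + 56 + 47)/11 = 47.5455
Numerator Σ_{t=1}^{8}(x_t−x̄)(x_{t+3}−x̄) = 52.0165
Denominator Σ(x_t−x̄)² = 246.7273
r_3 = 52.0165 / 246.7273 = 0.211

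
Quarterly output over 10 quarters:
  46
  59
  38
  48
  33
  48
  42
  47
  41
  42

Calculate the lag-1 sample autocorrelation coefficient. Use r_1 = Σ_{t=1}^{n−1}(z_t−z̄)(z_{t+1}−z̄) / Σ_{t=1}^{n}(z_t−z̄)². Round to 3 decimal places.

-0.431

Mean z̄ = (46 + 59 + 38 + 48 + 33 + 48 + 42 + 47 + 41 + 42)/10 = 44.4000
Numerator Σ_{t=1}^{9}(z_t−z̄)(z_{t+1}−z̄) = -190.7600
Denominator Σ(z_t−z̄)² = 442.4000
r_1 = -190.7600 / 442.4000 = -0.431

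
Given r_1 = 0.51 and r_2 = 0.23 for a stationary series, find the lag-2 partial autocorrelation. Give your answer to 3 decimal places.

-0.041

φ_{22} = (r_2 − r_1²) / (1 − r_1²)
r_1² = (0.51)² = 0.2601
Numerator = 0.23 − 0.2601 = -0.0301; denominator = 1 − 0.2601 = 0.7399
φ_{22} = -0.0301 / 0.7399 = -0.041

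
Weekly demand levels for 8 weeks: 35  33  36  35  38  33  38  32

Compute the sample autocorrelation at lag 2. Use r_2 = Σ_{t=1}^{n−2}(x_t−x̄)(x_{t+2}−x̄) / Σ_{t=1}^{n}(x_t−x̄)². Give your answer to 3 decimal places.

Mean x̄ = (35 + 33 + 36 + 35 + 38 + 33 + 38 + 32)/8 = 35.0000
Deviations from mean: 0.0000, -2.0000, 1.0000, 0.0000, 3.0000, -2.0000, 3.0000, -3.0000
Σ(x_t−x̄)(x_{t+2}−x̄) = (0.0000) + (0.0000) + (3.0000) + (0.0000) + (9.0000) + (6.0000) = 18.0000
Denominator Σ(x_t−x̄)² = 36.0000
r_2 = 18.0000 / 36.0000 = 0.500

0.500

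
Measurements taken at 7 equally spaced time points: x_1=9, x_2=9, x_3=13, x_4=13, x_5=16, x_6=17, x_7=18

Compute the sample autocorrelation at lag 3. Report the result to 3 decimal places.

Mean x̄ = (9 + 9 + 13 + 13 + 16 + 17 + 18)/7 = 13.5714
Deviations from mean: -4.5714, -4.5714, -0.5714, -0.5714, 2.4286, 3.4286, 4.4286
Σ(x_t−x̄)(x_{t+3}−x̄) = (2.6122) + (-11.1020) + (-1.9592) + (-2.5306) = -12.9796
Denominator Σ(x_t−x̄)² = 79.7143
r_3 = -12.9796 / 79.7143 = -0.163

-0.163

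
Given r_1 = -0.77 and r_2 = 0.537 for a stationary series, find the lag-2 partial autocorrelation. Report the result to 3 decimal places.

φ_{22} = (r_2 − r_1²) / (1 − r_1²)
r_1² = (-0.77)² = 0.5929
Numerator = 0.537 − 0.5929 = -0.0559; denominator = 1 − 0.5929 = 0.4071
φ_{22} = -0.0559 / 0.4071 = -0.137

-0.137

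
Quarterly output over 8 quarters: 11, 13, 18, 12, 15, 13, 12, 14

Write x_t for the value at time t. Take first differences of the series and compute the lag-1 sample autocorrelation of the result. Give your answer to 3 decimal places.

-0.535

First differences Δx: 2, 5, -6, 3, -2, -1, 2
Mean of differences = 0.4286
Numerator Σ(Δx_t−Δx̄)(Δx_{t+1}−Δx̄) = -43.7551
Denominator Σ(Δx_t−Δx̄)² = 81.7143
r_1(Δx) = -43.7551 / 81.7143 = -0.535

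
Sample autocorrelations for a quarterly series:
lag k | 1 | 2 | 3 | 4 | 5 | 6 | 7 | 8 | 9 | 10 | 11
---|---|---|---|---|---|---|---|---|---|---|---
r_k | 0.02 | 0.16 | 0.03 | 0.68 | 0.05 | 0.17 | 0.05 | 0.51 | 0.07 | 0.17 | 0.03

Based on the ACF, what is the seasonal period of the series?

4

The largest autocorrelation is r_4 = 0.68, with a weaker echo at lag 8 (0.51); the remaining lags stay at or below 0.17.
The dominant spike at lag 4 indicates a seasonal period of 4.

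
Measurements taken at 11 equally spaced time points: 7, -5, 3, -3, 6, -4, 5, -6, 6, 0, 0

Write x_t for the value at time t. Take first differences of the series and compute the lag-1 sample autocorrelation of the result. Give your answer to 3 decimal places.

-0.845

First differences Δx: -12, 8, -6, 9, -10, 9, -11, 12, -6, 0
Mean of differences = -0.7000
Numerator Σ(Δx_t−Δx̄)(Δx_{t+1}−Δx̄) = -677.9900
Denominator Σ(Δx_t−Δx̄)² = 802.1000
r_1(Δx) = -677.9900 / 802.1000 = -0.845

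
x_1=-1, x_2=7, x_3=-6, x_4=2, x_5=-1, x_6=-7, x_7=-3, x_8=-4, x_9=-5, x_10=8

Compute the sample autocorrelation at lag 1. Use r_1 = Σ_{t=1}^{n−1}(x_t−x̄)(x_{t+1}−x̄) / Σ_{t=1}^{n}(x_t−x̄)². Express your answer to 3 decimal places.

-0.250

Mean x̄ = (-1 + 7 − 6 + 2 − 1 − 7 − 3 − 4 − 5 + 8)/10 = -1.0000
Numerator Σ_{t=1}^{9}(x_t−x̄)(x_{t+1}−x̄) = -61.0000
Denominator Σ(x_t−x̄)² = 244.0000
r_1 = -61.0000 / 244.0000 = -0.250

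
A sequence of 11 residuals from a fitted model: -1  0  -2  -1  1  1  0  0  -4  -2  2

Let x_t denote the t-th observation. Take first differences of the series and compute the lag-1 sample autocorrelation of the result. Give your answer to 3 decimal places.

First differences Δx: 1, -2, 1, 2, 0, -1, 0, -4, 2, 4
Mean of differences = 0.3000
Numerator Σ(Δx_t−Δx̄)(Δx_{t+1}−Δx̄) = -1.4900
Denominator Σ(Δx_t−Δx̄)² = 46.1000
r_1(Δx) = -1.4900 / 46.1000 = -0.032

-0.032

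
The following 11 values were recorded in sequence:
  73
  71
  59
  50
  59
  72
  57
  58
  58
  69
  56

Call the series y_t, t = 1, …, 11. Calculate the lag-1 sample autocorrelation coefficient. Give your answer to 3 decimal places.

Mean ȳ = (73 + 71 + 59 + 50 + 59 + 72 + 57 + 58 + 58 + 69 + 56)/11 = 62.0000
Numerator Σ_{t=1}^{10}(y_t−ȳ)(y_{t+1}−ȳ) = 30.0000
Denominator Σ(y_t−ȳ)² = 606.0000
r_1 = 30.0000 / 606.0000 = 0.050

0.050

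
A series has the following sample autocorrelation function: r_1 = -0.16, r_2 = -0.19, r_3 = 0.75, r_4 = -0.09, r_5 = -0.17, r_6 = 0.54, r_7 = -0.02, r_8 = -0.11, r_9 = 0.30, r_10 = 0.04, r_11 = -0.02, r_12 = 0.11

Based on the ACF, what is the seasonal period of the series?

The largest autocorrelation is r_3 = 0.75, with weaker echoes at lags 6 (0.54) and 9 (0.30); the remaining lags stay at or below 0.11.
The dominant spike at lag 3 indicates a seasonal period of 3.

3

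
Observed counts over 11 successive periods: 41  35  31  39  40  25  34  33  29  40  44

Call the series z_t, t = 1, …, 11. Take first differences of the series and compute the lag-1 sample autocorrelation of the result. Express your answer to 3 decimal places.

-0.272

First differences Δz: -6, -4, 8, 1, -15, 9, -1, -4, 11, 4
Mean of differences = 0.3000
Numerator Σ(Δz_t−Δz̄)(Δz_{t+1}−Δz̄) = -156.5900
Denominator Σ(Δz_t−Δz̄)² = 576.1000
r_1(Δz) = -156.5900 / 576.1000 = -0.272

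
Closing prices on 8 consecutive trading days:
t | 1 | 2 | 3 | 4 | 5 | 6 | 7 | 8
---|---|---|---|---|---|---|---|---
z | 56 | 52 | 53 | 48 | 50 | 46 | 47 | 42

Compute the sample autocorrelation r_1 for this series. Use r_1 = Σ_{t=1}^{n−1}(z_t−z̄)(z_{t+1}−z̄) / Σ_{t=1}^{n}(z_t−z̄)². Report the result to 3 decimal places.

0.323

Mean z̄ = (56 + 52 + 53 + 48 + 50 + 46 + 47 + 42)/8 = 49.2500
Σ(z_t−z̄)(z_{t+1}−z̄) = (18.5625) + (10.3125) + (-4.6875) + (-0.9375) + (-2.4375) + (7.3125) + (16.3125) = 44.4375
Denominator Σ(z_t−z̄)² = 137.5000
r_1 = 44.4375 / 137.5000 = 0.323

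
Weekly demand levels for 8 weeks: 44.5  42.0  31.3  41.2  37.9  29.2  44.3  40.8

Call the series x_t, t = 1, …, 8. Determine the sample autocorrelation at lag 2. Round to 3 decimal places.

Mean x̄ = (44.5 + 42.0 + 31.3 + 41.2 + 37.9 + 29.2 + 44.3 + 40.8)/8 = 38.9000
Deviations from mean: 5.6000, 3.1000, -7.6000, 2.3000, -1.0000, -9.7000, 5.4000, 1.9000
Numerator Σ_{t=1}^{6}(x_t−x̄)(x_{t+2}−x̄) = -73.9700
Denominator Σ(x_t−x̄)² = 231.8800
r_2 = -73.9700 / 231.8800 = -0.319

-0.319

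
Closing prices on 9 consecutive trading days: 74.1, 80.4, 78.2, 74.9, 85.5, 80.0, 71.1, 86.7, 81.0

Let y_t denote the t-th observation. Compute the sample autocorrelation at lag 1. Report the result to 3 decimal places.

Mean ȳ = (74.1 + 80.4 + 78.2 + 74.9 + 85.5 + 80.0 + 71.1 + 86.7 + 81.0)/9 = 79.1000
Numerator Σ_{t=1}^{8}(y_t−ȳ)(y_{t+1}−ȳ) = -78.5700
Denominator Σ(y_t−ȳ)² = 212.2800
r_1 = -78.5700 / 212.2800 = -0.370

-0.370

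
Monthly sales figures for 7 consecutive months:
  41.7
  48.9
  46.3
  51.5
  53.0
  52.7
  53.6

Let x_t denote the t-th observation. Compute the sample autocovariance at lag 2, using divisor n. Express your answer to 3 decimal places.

Mean x̄ = (41.7 + 48.9 + 46.3 + 51.5 + 53.0 + 52.7 + 53.6)/7 = 49.6714
Deviations: -7.9714, -0.7714, -3.3714, 1.8286, 3.3286, 3.0286, 3.9286
Σ_{t=1}^{5}(x_t−x̄)(x_{t+2}−x̄) = 32.8569
γ_2 = 32.8569 / 7 = 4.694

4.694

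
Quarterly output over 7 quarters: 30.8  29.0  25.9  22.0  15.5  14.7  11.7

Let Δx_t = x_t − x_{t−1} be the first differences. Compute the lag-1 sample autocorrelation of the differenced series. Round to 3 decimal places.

-0.263

First differences Δx: -1.8, -3.1, -3.9, -6.5, -0.8, -3.0
Mean of differences = -3.1833
Numerator Σ(Δx_t−Δx̄)(Δx_{t+1}−Δx̄) = -5.0353
Denominator Σ(Δx_t−Δx̄)² = 19.1483
r_1(Δx) = -5.0353 / 19.1483 = -0.263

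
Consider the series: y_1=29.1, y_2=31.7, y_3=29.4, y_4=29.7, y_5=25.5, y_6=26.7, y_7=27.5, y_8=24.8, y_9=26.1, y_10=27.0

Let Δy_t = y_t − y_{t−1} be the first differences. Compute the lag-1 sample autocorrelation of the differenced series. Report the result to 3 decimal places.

First differences Δy: 2.6, -2.3, 0.3, -4.2, 1.2, 0.8, -2.7, 1.3, 0.9
Mean of differences = -0.2333
Numerator Σ(Δy_t−Δȳ)(Δy_{t+1}−Δȳ) = -17.8711
Denominator Σ(Δy_t−Δȳ)² = 41.1600
r_1(Δy) = -17.8711 / 41.1600 = -0.434

-0.434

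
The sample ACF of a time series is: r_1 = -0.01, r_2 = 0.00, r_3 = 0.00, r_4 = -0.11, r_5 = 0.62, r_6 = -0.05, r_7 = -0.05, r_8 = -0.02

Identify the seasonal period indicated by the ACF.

5

The largest autocorrelation is r_5 = 0.62; the remaining lags stay at or below 0.00.
The dominant spike at lag 5 indicates a seasonal period of 5.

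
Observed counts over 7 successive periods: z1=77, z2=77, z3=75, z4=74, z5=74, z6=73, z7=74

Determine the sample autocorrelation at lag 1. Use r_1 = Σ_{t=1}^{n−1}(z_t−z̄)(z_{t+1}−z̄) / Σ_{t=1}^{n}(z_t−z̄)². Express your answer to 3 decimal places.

Mean z̄ = (77 + 77 + 75 + 74 + 74 + 73 + 74)/7 = 74.8571
Deviations from mean: 2.1429, 2.1429, 0.1429, -0.8571, -0.8571, -1.8571, -0.8571
Numerator Σ_{t=1}^{6}(z_t−z̄)(z_{t+1}−z̄) = 8.6939
Denominator Σ(z_t−z̄)² = 14.8571
r_1 = 8.6939 / 14.8571 = 0.585

0.585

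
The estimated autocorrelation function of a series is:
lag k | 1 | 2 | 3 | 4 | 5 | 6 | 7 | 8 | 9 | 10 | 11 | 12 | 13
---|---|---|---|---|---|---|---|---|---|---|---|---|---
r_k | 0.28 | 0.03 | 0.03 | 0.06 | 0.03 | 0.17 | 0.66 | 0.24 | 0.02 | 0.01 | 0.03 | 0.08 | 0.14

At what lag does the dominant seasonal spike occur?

7

The largest autocorrelation is r_7 = 0.66; the remaining lags stay at or below 0.28. The elevated value at lag 1 (0.28), dropping to 0.03 at lag 2, reflects decaying short-term dependence rather than seasonality.
The dominant spike at lag 7 indicates a seasonal period of 7.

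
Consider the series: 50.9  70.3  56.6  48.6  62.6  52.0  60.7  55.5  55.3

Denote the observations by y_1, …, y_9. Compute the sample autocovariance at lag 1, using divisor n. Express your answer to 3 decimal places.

Mean ȳ = (50.9 + 70.3 + 56.6 + 48.6 + 62.6 + 52.0 + 60.7 + 55.5 + 55.3)/9 = 56.9444
Σ_{t=1}^{8}(y_t−ȳ)(y_{t+1}−ȳ) = -179.2275
γ_1 = -179.2275 / 9 = -19.914

-19.914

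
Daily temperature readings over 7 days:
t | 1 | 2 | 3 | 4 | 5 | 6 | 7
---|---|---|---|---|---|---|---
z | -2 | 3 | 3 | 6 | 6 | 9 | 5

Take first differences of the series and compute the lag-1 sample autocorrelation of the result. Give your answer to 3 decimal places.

First differences Δz: 5, 0, 3, 0, 3, -4
Mean of differences = 1.1667
Numerator Σ(Δz_t−Δz̄)(Δz_{t+1}−Δz̄) = -20.3611
Denominator Σ(Δz_t−Δz̄)² = 50.8333
r_1(Δz) = -20.3611 / 50.8333 = -0.401

-0.401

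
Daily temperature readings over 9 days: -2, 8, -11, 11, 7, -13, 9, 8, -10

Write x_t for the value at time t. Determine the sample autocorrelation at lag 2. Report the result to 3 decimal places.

-0.319

Mean x̄ = (-2 + 8 − 11 + 11 + 7 − 13 + 9 + 8 − 10)/9 = 0.7778
Numerator Σ_{t=1}^{7}(x_t−x̄)(x_{t+2}−x̄) = -244.5432
Denominator Σ(x_t−x̄)² = 767.5556
r_2 = -244.5432 / 767.5556 = -0.319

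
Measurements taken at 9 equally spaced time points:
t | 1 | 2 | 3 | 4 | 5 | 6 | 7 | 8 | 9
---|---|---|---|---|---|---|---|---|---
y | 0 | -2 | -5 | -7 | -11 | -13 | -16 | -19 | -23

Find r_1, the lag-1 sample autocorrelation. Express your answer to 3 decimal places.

Mean ȳ = (0 − 2 − 5 − 7 − 11 − 13 − 16 − 19 − 23)/9 = -10.6667
Numerator Σ_{t=1}^{8}(y_t−ȳ)(y_{t+1}−ȳ) = 321.5556
Denominator Σ(y_t−ȳ)² = 490.0000
r_1 = 321.5556 / 490.0000 = 0.656

0.656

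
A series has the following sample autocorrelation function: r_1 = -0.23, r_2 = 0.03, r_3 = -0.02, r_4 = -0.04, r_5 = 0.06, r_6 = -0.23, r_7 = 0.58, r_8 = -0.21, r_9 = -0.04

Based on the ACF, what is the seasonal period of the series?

7

The largest autocorrelation is r_7 = 0.58; the remaining lags stay at or below 0.06.
The dominant spike at lag 7 indicates a seasonal period of 7.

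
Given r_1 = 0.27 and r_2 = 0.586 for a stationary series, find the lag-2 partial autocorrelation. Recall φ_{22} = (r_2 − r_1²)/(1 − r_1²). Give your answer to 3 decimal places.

φ_{22} = (r_2 − r_1²) / (1 − r_1²)
r_1² = (0.27)² = 0.0729
Numerator = 0.586 − 0.0729 = 0.5131; denominator = 1 − 0.0729 = 0.9271
φ_{22} = 0.5131 / 0.9271 = 0.553

0.553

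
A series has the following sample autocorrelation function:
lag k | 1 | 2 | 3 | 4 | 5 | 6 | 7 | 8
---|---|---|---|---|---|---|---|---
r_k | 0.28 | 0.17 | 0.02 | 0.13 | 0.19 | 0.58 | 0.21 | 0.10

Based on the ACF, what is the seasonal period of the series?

The largest autocorrelation is r_6 = 0.58; the remaining lags stay at or below 0.28. The elevated value at lag 1 (0.28), dropping to 0.17 at lag 2, reflects decaying short-term dependence rather than seasonality.
The dominant spike at lag 6 indicates a seasonal period of 6.

6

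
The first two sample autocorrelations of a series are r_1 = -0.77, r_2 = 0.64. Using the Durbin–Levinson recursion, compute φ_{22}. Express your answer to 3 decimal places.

φ_{22} = (r_2 − r_1²) / (1 − r_1²)
r_1² = (-0.77)² = 0.5929
Numerator = 0.64 − 0.5929 = 0.0471; denominator = 1 − 0.5929 = 0.4071
φ_{22} = 0.0471 / 0.4071 = 0.116

0.116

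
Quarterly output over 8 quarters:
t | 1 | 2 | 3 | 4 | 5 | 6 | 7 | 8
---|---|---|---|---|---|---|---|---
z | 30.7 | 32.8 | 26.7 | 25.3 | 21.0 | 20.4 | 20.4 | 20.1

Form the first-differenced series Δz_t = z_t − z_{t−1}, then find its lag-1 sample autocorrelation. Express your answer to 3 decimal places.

-0.360

First differences Δz: 2.1, -6.1, -1.4, -4.3, -0.6, 0.0, -0.3
Mean of differences = -1.5143
Numerator Σ(Δz_t−Δz̄)(Δz_{t+1}−Δz̄) = -16.7402
Denominator Σ(Δz_t−Δz̄)² = 46.4686
r_1(Δz) = -16.7402 / 46.4686 = -0.360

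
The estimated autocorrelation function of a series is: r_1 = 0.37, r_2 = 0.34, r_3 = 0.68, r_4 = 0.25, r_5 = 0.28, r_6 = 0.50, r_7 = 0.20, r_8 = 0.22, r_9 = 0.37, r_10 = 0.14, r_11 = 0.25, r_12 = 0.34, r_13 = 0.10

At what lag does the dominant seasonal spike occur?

3

The largest autocorrelation is r_3 = 0.68, with a weaker echo at lag 6 (0.50); the remaining lags stay at or below 0.37. The elevated value at lag 1 (0.37), dropping to 0.34 at lag 2, reflects decaying short-term dependence rather than seasonality.
The dominant spike at lag 3 indicates a seasonal period of 3.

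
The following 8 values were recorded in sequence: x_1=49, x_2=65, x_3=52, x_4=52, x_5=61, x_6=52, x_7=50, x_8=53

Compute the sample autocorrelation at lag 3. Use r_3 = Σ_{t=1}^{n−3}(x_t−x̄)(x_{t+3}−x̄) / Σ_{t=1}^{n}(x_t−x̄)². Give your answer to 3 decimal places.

Mean x̄ = (49 + 65 + 52 + 52 + 61 + 52 + 50 + 53)/8 = 54.2500
Deviations from mean: -5.2500, 10.7500, -2.2500, -2.2500, 6.7500, -2.2500, -4.2500, -1.2500
Σ(x_t−x̄)(x_{t+3}−x̄) = (11.8125) + (72.5625) + (5.0625) + (9.5625) + (-8.4375) = 90.5625
Denominator Σ(x_t−x̄)² = 223.5000
r_3 = 90.5625 / 223.5000 = 0.405

0.405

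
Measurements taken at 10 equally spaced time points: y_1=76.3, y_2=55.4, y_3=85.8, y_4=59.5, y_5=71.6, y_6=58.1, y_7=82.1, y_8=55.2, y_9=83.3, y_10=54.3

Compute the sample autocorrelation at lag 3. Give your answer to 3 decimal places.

-0.531

Mean ȳ = (76.3 + 55.4 + 85.8 + 59.5 + 71.6 + 58.1 + 82.1 + 55.2 + 83.3 + 54.3)/10 = 68.1600
Σ(y_t−ȳ)(y_{t+3}−ȳ) = (-70.4924) + (-43.8944) + (-177.4584) + (-120.7204) + (-44.5824) + (-152.3084) + (-193.2084) = -802.6648
Denominator Σ(y_t−ȳ)² = 1511.8840
r_3 = -802.6648 / 1511.8840 = -0.531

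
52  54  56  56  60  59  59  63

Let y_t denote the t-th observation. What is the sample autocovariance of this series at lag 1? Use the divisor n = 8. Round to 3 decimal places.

4.639

Mean ȳ = (52 + 54 + 56 + 56 + 60 + 59 + 59 + 63)/8 = 57.3750
Σ_{t=1}^{7}(y_t−ȳ)(y_{t+1}−ȳ) = 37.1094
γ_1 = 37.1094 / 8 = 4.639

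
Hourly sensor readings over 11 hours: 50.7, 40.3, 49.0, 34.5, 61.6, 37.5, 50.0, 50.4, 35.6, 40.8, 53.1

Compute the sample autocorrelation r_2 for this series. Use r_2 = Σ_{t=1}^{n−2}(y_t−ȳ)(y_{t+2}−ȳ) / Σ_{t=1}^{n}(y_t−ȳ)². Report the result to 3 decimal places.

0.150

Mean ȳ = (50.7 + 40.3 + 49.0 + 34.5 + 61.6 + 37.5 + 50.0 + 50.4 + 35.6 + 40.8 + 53.1)/11 = 45.7727
Numerator Σ_{t=1}^{9}(y_t−ȳ)(y_{t+2}−ȳ) = 110.0040
Denominator Σ(y_t−ȳ)² = 731.8418
r_2 = 110.0040 / 731.8418 = 0.150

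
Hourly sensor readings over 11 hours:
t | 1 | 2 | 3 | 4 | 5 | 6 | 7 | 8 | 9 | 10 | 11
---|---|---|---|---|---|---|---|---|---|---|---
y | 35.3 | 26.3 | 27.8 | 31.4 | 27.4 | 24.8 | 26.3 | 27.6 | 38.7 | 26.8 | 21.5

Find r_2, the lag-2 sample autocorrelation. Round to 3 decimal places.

Mean ȳ = (35.3 + 26.3 + 27.8 + 31.4 + 27.4 + 24.8 + 26.3 + 27.6 + 38.7 + 26.8 + 21.5)/11 = 28.5364
Numerator Σ_{t=1}^{9}(y_t−ȳ)(y_{t+2}−ȳ) = -107.8263
Denominator Σ(y_t−ȳ)² = 236.4455
r_2 = -107.8263 / 236.4455 = -0.456

-0.456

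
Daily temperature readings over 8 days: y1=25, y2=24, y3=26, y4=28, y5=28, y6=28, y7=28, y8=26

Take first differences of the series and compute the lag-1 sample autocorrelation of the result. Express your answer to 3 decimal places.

0.110

First differences Δy: -1, 2, 2, 0, 0, 0, -2
Mean of differences = 0.1429
Numerator Σ(Δy_t−Δȳ)(Δy_{t+1}−Δȳ) = 1.4082
Denominator Σ(Δy_t−Δȳ)² = 12.8571
r_1(Δy) = 1.4082 / 12.8571 = 0.110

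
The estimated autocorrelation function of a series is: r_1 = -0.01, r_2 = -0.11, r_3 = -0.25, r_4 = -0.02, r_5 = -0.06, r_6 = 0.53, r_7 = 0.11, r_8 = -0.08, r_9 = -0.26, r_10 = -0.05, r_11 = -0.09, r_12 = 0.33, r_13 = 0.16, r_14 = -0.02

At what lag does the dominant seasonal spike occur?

The largest autocorrelation is r_6 = 0.53, with a weaker echo at lag 12 (0.33); the remaining lags stay at or below 0.16.
The dominant spike at lag 6 indicates a seasonal period of 6.

6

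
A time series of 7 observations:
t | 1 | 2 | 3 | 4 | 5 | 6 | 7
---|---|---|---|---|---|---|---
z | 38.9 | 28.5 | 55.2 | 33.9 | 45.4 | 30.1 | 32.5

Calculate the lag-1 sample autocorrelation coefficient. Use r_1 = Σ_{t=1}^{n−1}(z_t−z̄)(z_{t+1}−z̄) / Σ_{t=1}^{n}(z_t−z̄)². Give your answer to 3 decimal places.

-0.521

Mean z̄ = (38.9 + 28.5 + 55.2 + 33.9 + 45.4 + 30.1 + 32.5)/7 = 37.7857
Σ(z_t−z̄)(z_{t+1}−z̄) = (-10.3469) + (-161.7041) + (-67.6669) + (-29.5869) + (-58.5212) + (40.6245) = -287.2016
Denominator Σ(z_t−z̄)² = 550.8086
r_1 = -287.2016 / 550.8086 = -0.521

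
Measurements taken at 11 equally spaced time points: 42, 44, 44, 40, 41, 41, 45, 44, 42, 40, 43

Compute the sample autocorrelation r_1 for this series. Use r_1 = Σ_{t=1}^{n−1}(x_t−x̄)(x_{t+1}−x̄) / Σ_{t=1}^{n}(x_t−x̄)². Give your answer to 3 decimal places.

0.091

Mean x̄ = (42 + 44 + 44 + 40 + 41 + 41 + 45 + 44 + 42 + 40 + 43)/11 = 42.3636
Numerator Σ_{t=1}^{10}(x_t−x̄)(x_{t+1}−x̄) = 2.7769
Denominator Σ(x_t−x̄)² = 30.5455
r_1 = 2.7769 / 30.5455 = 0.091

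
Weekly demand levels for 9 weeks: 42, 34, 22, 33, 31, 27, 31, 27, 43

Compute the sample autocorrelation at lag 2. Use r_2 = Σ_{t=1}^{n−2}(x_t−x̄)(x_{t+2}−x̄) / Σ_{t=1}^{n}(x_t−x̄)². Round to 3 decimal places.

-0.197

Mean x̄ = (42 + 34 + 22 + 33 + 31 + 27 + 31 + 27 + 43)/9 = 32.2222
Σ(x_t−x̄)(x_{t+2}−x̄) = (-99.9506) + (1.3827) + (12.4938) + (-4.0617) + (1.4938) + (27.2716) + (-13.1728) = -74.5432
Denominator Σ(x_t−x̄)² = 377.5556
r_2 = -74.5432 / 377.5556 = -0.197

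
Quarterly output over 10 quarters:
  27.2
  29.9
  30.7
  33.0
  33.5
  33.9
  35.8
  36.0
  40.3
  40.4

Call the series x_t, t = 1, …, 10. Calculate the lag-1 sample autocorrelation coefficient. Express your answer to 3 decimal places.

Mean x̄ = (27.2 + 29.9 + 30.7 + 33.0 + 33.5 + 33.9 + 35.8 + 36.0 + 40.3 + 40.4)/10 = 34.0700
Numerator Σ_{t=1}^{9}(x_t−x̄)(x_{t+1}−x̄) = 101.5181
Denominator Σ(x_t−x̄)² = 163.0410
r_1 = 101.5181 / 163.0410 = 0.623

0.623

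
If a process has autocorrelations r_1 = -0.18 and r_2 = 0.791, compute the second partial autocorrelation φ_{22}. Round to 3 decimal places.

φ_{22} = (r_2 − r_1²) / (1 − r_1²)
r_1² = (-0.18)² = 0.0324
Numerator = 0.791 − 0.0324 = 0.7586; denominator = 1 − 0.0324 = 0.9676
φ_{22} = 0.7586 / 0.9676 = 0.784

0.784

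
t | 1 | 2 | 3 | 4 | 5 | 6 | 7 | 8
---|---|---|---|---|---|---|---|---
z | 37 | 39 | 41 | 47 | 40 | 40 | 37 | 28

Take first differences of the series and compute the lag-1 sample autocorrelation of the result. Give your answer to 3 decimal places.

-0.019

First differences Δz: 2, 2, 6, -7, 0, -3, -9
Mean of differences = -1.2857
Numerator Σ(Δz_t−Δz̄)(Δz_{t+1}−Δz̄) = -3.2245
Denominator Σ(Δz_t−Δz̄)² = 171.4286
r_1(Δz) = -3.2245 / 171.4286 = -0.019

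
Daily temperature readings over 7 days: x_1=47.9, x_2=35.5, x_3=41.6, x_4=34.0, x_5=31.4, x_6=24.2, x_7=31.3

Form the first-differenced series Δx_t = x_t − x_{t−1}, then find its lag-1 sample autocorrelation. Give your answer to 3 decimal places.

-0.557

First differences Δx: -12.4, 6.1, -7.6, -2.6, -7.2, 7.1
Mean of differences = -2.7667
Numerator Σ(Δx_t−Δx̄)(Δx_{t+1}−Δx̄) = -173.5578
Denominator Σ(Δx_t−Δx̄)² = 311.8133
r_1(Δx) = -173.5578 / 311.8133 = -0.557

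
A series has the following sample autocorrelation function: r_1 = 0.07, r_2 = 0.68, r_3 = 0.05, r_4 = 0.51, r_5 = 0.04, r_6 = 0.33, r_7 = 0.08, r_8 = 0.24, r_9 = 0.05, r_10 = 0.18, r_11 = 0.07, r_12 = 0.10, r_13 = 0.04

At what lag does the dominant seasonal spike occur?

The largest autocorrelation is r_2 = 0.68, with weaker echoes at lags 4 (0.51), 6 (0.33), 8 (0.24) and 10 (0.18); the remaining lags stay at or below 0.10.
The dominant spike at lag 2 indicates a seasonal period of 2.

2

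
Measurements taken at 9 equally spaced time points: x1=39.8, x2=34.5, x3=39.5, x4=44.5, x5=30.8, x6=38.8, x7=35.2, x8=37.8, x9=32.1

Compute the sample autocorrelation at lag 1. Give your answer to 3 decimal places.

-0.416

Mean x̄ = (39.8 + 34.5 + 39.5 + 44.5 + 30.8 + 38.8 + 35.2 + 37.8 + 32.1)/9 = 37.0000
Numerator Σ_{t=1}^{8}(x_t−x̄)(x_{t+1}−x̄) = -60.7600
Denominator Σ(x_t−x̄)² = 146.1600
r_1 = -60.7600 / 146.1600 = -0.416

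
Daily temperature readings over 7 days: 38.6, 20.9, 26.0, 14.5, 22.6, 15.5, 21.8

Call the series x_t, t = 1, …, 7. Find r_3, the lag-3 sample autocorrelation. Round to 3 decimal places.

-0.376

Mean x̄ = (38.6 + 20.9 + 26.0 + 14.5 + 22.6 + 15.5 + 21.8)/7 = 22.8429
Deviations from mean: 15.7571, -1.9429, 3.1571, -8.3429, -0.2429, -7.3429, -1.0429
Numerator Σ_{t=1}^{4}(x_t−x̄)(x_{t+3}−x̄) = -145.4698
Denominator Σ(x_t−x̄)² = 386.6971
r_3 = -145.4698 / 386.6971 = -0.376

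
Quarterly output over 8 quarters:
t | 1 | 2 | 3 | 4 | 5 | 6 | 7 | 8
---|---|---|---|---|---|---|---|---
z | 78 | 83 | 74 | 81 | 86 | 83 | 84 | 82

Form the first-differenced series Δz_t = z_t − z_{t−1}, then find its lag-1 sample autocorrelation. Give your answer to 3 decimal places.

-0.490

First differences Δz: 5, -9, 7, 5, -3, 1, -2
Mean of differences = 0.5714
Numerator Σ(Δz_t−Δz̄)(Δz_{t+1}−Δz̄) = -93.8980
Denominator Σ(Δz_t−Δz̄)² = 191.7143
r_1(Δz) = -93.8980 / 191.7143 = -0.490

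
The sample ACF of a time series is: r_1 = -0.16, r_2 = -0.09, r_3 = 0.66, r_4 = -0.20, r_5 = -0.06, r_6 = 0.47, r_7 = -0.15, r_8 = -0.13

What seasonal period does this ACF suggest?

The largest autocorrelation is r_3 = 0.66, with a weaker echo at lag 6 (0.47); the remaining lags stay at or below -0.06.
The dominant spike at lag 3 indicates a seasonal period of 3.

3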